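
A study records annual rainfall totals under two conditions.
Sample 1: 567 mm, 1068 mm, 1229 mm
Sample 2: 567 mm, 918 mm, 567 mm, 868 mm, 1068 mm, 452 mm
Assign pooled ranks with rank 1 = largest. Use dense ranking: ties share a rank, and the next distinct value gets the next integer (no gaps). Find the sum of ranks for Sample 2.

Sorted (descending): 1229, 1068, 1068, 918, 868, 567, 567, 567, 452
The 2 values of 1068 share dense rank 2.
The 3 values of 567 share dense rank 5.
Remaining distinct values take the next consecutive integers.
Sample 2 values → pooled ranks: 567→5, 918→3, 567→5, 868→4, 1068→2, 452→6
Rank sum = 5 + 3 + 5 + 4 + 2 + 6 = 25

25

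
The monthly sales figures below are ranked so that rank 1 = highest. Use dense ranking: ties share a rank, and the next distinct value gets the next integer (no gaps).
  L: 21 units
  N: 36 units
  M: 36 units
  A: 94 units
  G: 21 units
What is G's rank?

Sorted (descending): 94, 36, 36, 21, 21
The 2 values of 36 share dense rank 2.
The 2 values of 21 share dense rank 3.
Remaining distinct values take the next consecutive integers.
G has value 21 units → rank 3.

3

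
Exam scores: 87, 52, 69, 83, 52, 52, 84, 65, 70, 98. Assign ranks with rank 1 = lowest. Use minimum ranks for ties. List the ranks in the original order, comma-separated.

Sorted (ascending): 52, 52, 52, 65, 69, 70, 83, 84, 87, 98
The 3 values of 52 occupy positions 1–3 → each gets rank 1.

9, 1, 5, 7, 1, 1, 8, 4, 6, 10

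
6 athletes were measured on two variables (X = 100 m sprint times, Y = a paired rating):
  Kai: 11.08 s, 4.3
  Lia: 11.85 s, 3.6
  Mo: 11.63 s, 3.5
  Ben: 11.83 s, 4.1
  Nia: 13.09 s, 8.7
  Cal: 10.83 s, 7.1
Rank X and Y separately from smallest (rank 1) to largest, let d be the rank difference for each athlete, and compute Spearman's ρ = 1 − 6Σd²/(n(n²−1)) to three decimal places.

Ranks of variable 1: 2, 5, 3, 4, 6, 1
Ranks of variable 2: 4, 2, 1, 3, 6, 5
d = r₁ − r₂: -2, 3, 2, 1, 0, -4
d²: 4, 9, 4, 1, 0, 16; Σd² = 34
ρ = 1 − 6·34/(6·35) = 1 − 204/210 = 0.029

0.029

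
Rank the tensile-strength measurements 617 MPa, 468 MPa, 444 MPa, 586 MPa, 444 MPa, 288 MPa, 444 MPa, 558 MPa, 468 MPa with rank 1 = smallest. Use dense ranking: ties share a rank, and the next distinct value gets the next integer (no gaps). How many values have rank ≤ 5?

8

Sorted (ascending): 288, 444, 444, 444, 468, 468, 558, 586, 617
The 3 values of 444 share dense rank 2.
The 2 values of 468 share dense rank 3.
Remaining distinct values take the next consecutive integers.
Ranks ≤ 5: {1, 2, 2, 2, 3, 3, 4, 5} → 8 values.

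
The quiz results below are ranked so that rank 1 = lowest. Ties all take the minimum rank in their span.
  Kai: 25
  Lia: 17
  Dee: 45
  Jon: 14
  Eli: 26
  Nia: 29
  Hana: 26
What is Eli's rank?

Sorted (ascending): 14, 17, 25, 26, 26, 29, 45
The 2 values of 26 occupy positions 4–5 → each gets rank 4.
Eli has value 26 → rank 4.

4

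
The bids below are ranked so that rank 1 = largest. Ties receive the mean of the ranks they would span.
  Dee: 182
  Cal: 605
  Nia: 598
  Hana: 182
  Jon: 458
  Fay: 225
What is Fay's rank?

Sorted (descending): 605, 598, 458, 225, 182, 182
The 2 values of 182 occupy positions 5–6 → average rank (5+6)/2 = 5.5.
Fay has value 225 → rank 4.

4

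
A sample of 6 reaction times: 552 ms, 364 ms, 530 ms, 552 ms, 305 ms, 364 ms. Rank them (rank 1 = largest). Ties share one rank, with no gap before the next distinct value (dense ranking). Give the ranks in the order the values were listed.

Sorted (descending): 552, 552, 530, 364, 364, 305
The 2 values of 552 share dense rank 1.
The 2 values of 364 share dense rank 3.
Remaining distinct values take the next consecutive integers.

1, 3, 2, 1, 4, 3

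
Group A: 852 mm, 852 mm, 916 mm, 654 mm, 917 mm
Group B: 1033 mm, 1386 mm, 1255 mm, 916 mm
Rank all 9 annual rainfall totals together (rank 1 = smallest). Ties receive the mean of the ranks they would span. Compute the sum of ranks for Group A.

16.5

Sorted (ascending): 654, 852, 852, 916, 916, 917, 1033, 1255, 1386
The 2 values of 852 occupy positions 2–3 → average rank (2+3)/2 = 2.5.
The 2 values of 916 occupy positions 4–5 → average rank (4+5)/2 = 4.5.
Group A values → pooled ranks: 852→2.5, 852→2.5, 916→4.5, 654→1, 917→6
Rank sum = 2.5 + 2.5 + 4.5 + 1 + 6 = 16.5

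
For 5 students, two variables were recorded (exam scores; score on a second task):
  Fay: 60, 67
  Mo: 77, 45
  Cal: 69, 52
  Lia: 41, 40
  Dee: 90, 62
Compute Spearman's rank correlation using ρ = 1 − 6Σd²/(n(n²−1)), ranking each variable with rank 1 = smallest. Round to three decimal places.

Ranks of variable 1: 2, 4, 3, 1, 5
Ranks of variable 2: 5, 2, 3, 1, 4
d = r₁ − r₂: -3, 2, 0, 0, 1
d²: 9, 4, 0, 0, 1; Σd² = 14
ρ = 1 − 6·14/(5·24) = 1 − 84/120 = 0.300

0.300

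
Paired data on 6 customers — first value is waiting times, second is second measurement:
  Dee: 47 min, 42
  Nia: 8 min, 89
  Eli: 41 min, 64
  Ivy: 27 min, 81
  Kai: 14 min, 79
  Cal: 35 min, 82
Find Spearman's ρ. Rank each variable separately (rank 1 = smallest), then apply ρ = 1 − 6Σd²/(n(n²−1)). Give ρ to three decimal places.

-0.771

Ranks of variable 1: 6, 1, 5, 3, 2, 4
Ranks of variable 2: 1, 6, 2, 4, 3, 5
d = r₁ − r₂: 5, -5, 3, -1, -1, -1
d²: 25, 25, 9, 1, 1, 1; Σd² = 62
ρ = 1 − 6·62/(6·35) = 1 − 372/210 = -0.771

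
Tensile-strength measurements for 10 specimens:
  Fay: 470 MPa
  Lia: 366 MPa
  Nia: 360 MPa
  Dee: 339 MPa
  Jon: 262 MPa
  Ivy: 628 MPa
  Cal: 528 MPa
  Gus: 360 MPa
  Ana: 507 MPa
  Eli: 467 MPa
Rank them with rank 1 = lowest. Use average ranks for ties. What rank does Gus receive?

3.5

Sorted (ascending): 262, 339, 360, 360, 366, 467, 470, 507, 528, 628
The 2 values of 360 occupy positions 3–4 → average rank (3+4)/2 = 3.5.
Gus has value 360 MPa → rank 3.5.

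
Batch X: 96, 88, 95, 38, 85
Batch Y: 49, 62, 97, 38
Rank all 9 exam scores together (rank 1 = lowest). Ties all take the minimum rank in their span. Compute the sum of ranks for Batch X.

27

Sorted (ascending): 38, 38, 49, 62, 85, 88, 95, 96, 97
The 2 values of 38 occupy positions 1–2 → each gets rank 1.
Batch X values → pooled ranks: 96→8, 88→6, 95→7, 38→1, 85→5
Rank sum = 8 + 6 + 7 + 1 + 5 = 27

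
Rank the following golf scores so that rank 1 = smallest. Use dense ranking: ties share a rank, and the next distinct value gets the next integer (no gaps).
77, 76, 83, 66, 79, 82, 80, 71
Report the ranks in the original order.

4, 3, 8, 1, 5, 7, 6, 2

Sorted (ascending): 66, 71, 76, 77, 79, 80, 82, 83
No ties — each value takes its position as its rank.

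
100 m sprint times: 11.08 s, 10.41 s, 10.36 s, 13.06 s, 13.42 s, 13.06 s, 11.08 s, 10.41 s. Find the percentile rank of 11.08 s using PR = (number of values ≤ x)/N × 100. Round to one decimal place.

62.5

N = 8.
Strictly below 11.08: 3. Equal to 11.08: 2.
PR = 5/8 × 100 = 62.5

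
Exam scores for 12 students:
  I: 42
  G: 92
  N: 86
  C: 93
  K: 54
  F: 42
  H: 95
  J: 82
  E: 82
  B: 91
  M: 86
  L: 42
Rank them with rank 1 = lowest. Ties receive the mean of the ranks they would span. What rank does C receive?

11

Sorted (ascending): 42, 42, 42, 54, 82, 82, 86, 86, 91, 92, 93, 95
The 3 values of 42 occupy positions 1–3 → average rank 2.
The 2 values of 82 occupy positions 5–6 → average rank (5+6)/2 = 5.5.
The 2 values of 86 occupy positions 7–8 → average rank (7+8)/2 = 7.5.
C has value 93 → rank 11.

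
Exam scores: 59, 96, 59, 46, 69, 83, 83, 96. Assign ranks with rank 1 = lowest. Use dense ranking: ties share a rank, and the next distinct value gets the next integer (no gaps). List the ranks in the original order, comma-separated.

Sorted (ascending): 46, 59, 59, 69, 83, 83, 96, 96
The 2 values of 59 share dense rank 2.
The 2 values of 83 share dense rank 4.
The 2 values of 96 share dense rank 5.
Remaining distinct values take the next consecutive integers.

2, 5, 2, 1, 3, 4, 4, 5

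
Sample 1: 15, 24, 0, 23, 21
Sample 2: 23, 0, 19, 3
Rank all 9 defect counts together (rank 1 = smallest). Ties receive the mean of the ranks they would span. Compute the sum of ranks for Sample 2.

Sorted (ascending): 0, 0, 3, 15, 19, 21, 23, 23, 24
The 2 values of 0 occupy positions 1–2 → average rank (1+2)/2 = 1.5.
The 2 values of 23 occupy positions 7–8 → average rank (7+8)/2 = 7.5.
Sample 2 values → pooled ranks: 23→7.5, 0→1.5, 19→5, 3→3
Rank sum = 7.5 + 1.5 + 5 + 3 = 17

17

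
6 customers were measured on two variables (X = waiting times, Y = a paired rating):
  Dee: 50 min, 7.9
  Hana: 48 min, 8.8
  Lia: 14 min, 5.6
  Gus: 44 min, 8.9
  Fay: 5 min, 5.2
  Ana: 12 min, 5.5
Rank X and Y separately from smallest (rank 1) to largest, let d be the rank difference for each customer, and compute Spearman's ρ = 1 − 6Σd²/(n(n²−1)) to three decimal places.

0.771

Ranks of variable 1: 6, 5, 3, 4, 1, 2
Ranks of variable 2: 4, 5, 3, 6, 1, 2
d = r₁ − r₂: 2, 0, 0, -2, 0, 0
d²: 4, 0, 0, 4, 0, 0; Σd² = 8
ρ = 1 − 6·8/(6·35) = 1 − 48/210 = 0.771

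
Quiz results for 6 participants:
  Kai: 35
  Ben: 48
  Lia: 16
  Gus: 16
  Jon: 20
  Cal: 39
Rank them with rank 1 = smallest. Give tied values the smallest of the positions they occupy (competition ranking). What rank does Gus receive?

1

Sorted (ascending): 16, 16, 20, 35, 39, 48
The 2 values of 16 occupy positions 1–2 → each gets rank 1.
Gus has value 16 → rank 1.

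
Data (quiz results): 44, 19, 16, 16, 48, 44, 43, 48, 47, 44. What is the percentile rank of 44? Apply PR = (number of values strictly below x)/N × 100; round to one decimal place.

40.0

N = 10.
Strictly below 44: 4. Equal to 44: 3.
PR = 4/10 × 100 = 40.0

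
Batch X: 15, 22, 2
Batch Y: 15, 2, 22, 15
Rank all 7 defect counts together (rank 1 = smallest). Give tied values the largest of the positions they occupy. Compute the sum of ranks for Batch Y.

Sorted (ascending): 2, 2, 15, 15, 15, 22, 22
The 2 values of 2 occupy positions 1–2 → each gets rank 2.
The 3 values of 15 occupy positions 3–5 → each gets rank 5.
The 2 values of 22 occupy positions 6–7 → each gets rank 7.
Batch Y values → pooled ranks: 15→5, 2→2, 22→7, 15→5
Rank sum = 5 + 2 + 7 + 5 = 19

19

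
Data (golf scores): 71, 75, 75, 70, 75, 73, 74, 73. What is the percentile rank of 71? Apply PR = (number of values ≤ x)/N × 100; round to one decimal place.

N = 8.
Strictly below 71: 1. Equal to 71: 1.
PR = 2/8 × 100 = 25.0

25.0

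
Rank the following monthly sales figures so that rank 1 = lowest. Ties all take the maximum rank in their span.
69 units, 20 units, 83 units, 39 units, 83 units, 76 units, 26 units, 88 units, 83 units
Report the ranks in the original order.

4, 1, 8, 3, 8, 5, 2, 9, 8

Sorted (ascending): 20, 26, 39, 69, 76, 83, 83, 83, 88
The 3 values of 83 occupy positions 6–8 → each gets rank 8.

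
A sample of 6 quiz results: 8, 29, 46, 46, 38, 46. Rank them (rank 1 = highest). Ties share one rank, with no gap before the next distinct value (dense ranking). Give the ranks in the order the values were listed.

4, 3, 1, 1, 2, 1

Sorted (descending): 46, 46, 46, 38, 29, 8
The 3 values of 46 share dense rank 1.
Remaining distinct values take the next consecutive integers.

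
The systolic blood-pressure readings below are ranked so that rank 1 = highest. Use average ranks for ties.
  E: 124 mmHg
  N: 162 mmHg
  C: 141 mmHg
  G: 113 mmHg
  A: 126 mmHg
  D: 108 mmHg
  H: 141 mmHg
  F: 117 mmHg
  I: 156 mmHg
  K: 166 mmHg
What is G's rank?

9

Sorted (descending): 166, 162, 156, 141, 141, 126, 124, 117, 113, 108
The 2 values of 141 occupy positions 4–5 → average rank (4+5)/2 = 4.5.
G has value 113 mmHg → rank 9.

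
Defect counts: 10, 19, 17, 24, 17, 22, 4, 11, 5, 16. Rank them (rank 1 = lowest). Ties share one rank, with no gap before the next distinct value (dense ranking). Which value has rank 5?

16

Sorted (ascending): 4, 5, 10, 11, 16, 17, 17, 19, 22, 24
The 2 values of 17 share dense rank 6.
Remaining distinct values take the next consecutive integers.
Rank 5 → value 16.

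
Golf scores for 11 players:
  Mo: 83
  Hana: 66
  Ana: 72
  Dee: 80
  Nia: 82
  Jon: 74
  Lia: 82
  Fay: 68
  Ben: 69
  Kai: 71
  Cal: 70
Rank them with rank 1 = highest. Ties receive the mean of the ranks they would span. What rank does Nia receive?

Sorted (descending): 83, 82, 82, 80, 74, 72, 71, 70, 69, 68, 66
The 2 values of 82 occupy positions 2–3 → average rank (2+3)/2 = 2.5.
Nia has value 82 → rank 2.5.

2.5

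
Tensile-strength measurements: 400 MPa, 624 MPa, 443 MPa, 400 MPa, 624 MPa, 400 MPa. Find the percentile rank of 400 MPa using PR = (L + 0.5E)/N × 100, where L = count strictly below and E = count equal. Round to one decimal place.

N = 6.
Strictly below 400: 0. Equal to 400: 3.
PR = (0 + 0.5·3)/6 × 100 = 25.0

25.0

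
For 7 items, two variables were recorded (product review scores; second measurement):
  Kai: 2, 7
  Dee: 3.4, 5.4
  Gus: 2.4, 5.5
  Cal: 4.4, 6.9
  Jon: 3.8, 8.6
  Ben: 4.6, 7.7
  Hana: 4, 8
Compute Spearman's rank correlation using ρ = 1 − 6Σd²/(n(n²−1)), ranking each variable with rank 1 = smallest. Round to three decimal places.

Ranks of variable 1: 1, 3, 2, 6, 4, 7, 5
Ranks of variable 2: 4, 1, 2, 3, 7, 5, 6
d = r₁ − r₂: -3, 2, 0, 3, -3, 2, -1
d²: 9, 4, 0, 9, 9, 4, 1; Σd² = 36
ρ = 1 − 6·36/(7·48) = 1 − 216/336 = 0.357

0.357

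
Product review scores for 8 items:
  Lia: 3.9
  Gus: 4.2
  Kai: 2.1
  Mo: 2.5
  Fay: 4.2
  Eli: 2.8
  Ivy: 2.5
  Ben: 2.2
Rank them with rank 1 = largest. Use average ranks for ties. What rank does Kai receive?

8

Sorted (descending): 4.2, 4.2, 3.9, 2.8, 2.5, 2.5, 2.2, 2.1
The 2 values of 4.2 occupy positions 1–2 → average rank (1+2)/2 = 1.5.
The 2 values of 2.5 occupy positions 5–6 → average rank (5+6)/2 = 5.5.
Kai has value 2.1 → rank 8.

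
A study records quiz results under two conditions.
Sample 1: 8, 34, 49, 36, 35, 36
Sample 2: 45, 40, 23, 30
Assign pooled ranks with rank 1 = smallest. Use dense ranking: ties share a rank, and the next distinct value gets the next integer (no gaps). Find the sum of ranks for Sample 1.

Sorted (ascending): 8, 23, 30, 34, 35, 36, 36, 40, 45, 49
The 2 values of 36 share dense rank 6.
Remaining distinct values take the next consecutive integers.
Sample 1 values → pooled ranks: 8→1, 34→4, 49→9, 36→6, 35→5, 36→6
Rank sum = 1 + 4 + 9 + 6 + 5 + 6 = 31

31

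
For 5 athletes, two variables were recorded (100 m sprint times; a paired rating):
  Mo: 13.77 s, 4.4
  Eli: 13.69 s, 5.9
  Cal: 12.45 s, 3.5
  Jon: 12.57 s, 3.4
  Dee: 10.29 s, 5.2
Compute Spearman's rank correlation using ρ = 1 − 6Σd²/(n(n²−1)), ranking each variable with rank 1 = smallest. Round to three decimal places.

Ranks of variable 1: 5, 4, 2, 3, 1
Ranks of variable 2: 3, 5, 2, 1, 4
d = r₁ − r₂: 2, -1, 0, 2, -3
d²: 4, 1, 0, 4, 9; Σd² = 18
ρ = 1 − 6·18/(5·24) = 1 − 108/120 = 0.100

0.100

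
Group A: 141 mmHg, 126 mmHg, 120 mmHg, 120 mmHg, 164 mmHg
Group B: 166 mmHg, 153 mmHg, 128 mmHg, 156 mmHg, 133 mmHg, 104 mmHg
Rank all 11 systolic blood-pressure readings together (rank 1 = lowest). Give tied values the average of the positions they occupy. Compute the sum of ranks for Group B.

40

Sorted (ascending): 104, 120, 120, 126, 128, 133, 141, 153, 156, 164, 166
The 2 values of 120 occupy positions 2–3 → average rank (2+3)/2 = 2.5.
Group B values → pooled ranks: 166→11, 153→8, 128→5, 156→9, 133→6, 104→1
Rank sum = 11 + 8 + 5 + 9 + 6 + 1 = 40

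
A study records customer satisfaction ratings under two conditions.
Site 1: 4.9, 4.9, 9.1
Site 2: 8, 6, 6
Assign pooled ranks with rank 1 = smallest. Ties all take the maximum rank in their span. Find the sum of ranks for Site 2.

13

Sorted (ascending): 4.9, 4.9, 6, 6, 8, 9.1
The 2 values of 4.9 occupy positions 1–2 → each gets rank 2.
The 2 values of 6 occupy positions 3–4 → each gets rank 4.
Site 2 values → pooled ranks: 8→5, 6→4, 6→4
Rank sum = 5 + 4 + 4 = 13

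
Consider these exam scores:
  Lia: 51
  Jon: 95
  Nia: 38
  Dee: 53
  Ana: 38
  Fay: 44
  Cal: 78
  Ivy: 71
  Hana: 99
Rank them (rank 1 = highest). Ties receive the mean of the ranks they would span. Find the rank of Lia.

Sorted (descending): 99, 95, 78, 71, 53, 51, 44, 38, 38
The 2 values of 38 occupy positions 8–9 → average rank (8+9)/2 = 8.5.
Lia has value 51 → rank 6.

6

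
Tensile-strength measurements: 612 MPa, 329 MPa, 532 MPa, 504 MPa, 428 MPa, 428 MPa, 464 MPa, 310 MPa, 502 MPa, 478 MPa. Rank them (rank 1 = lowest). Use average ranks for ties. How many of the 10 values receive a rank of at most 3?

2

Sorted (ascending): 310, 329, 428, 428, 464, 478, 502, 504, 532, 612
The 2 values of 428 occupy positions 3–4 → average rank (3+4)/2 = 3.5.
Ranks ≤ 3: {1, 2} → 2 values.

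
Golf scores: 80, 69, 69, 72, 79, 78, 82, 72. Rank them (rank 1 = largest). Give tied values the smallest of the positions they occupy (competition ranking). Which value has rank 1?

Sorted (descending): 82, 80, 79, 78, 72, 72, 69, 69
The 2 values of 72 occupy positions 5–6 → each gets rank 5.
The 2 values of 69 occupy positions 7–8 → each gets rank 7.
Rank 1 → value 82.

82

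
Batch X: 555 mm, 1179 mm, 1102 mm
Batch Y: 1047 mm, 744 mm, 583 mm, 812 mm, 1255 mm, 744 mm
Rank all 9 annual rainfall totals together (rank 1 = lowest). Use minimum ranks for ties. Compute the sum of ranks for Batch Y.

28

Sorted (ascending): 555, 583, 744, 744, 812, 1047, 1102, 1179, 1255
The 2 values of 744 occupy positions 3–4 → each gets rank 3.
Batch Y values → pooled ranks: 1047→6, 744→3, 583→2, 812→5, 1255→9, 744→3
Rank sum = 6 + 3 + 2 + 5 + 9 + 3 = 28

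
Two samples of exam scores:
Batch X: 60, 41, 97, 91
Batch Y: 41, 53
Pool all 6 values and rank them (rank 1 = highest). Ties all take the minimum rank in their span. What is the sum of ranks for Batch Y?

9

Sorted (descending): 97, 91, 60, 53, 41, 41
The 2 values of 41 occupy positions 5–6 → each gets rank 5.
Batch Y values → pooled ranks: 41→5, 53→4
Rank sum = 5 + 4 = 9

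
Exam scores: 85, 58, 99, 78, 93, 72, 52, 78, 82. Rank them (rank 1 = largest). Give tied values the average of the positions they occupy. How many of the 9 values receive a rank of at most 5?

4

Sorted (descending): 99, 93, 85, 82, 78, 78, 72, 58, 52
The 2 values of 78 occupy positions 5–6 → average rank (5+6)/2 = 5.5.
Ranks ≤ 5: {1, 2, 3, 4} → 4 values.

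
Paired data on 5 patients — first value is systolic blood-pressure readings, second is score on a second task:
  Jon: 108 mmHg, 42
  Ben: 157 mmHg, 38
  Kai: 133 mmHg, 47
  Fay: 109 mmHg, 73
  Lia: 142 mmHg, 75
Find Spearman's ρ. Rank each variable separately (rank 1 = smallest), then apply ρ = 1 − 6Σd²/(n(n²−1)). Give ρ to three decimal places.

-0.100

Ranks of variable 1: 1, 5, 3, 2, 4
Ranks of variable 2: 2, 1, 3, 4, 5
d = r₁ − r₂: -1, 4, 0, -2, -1
d²: 1, 16, 0, 4, 1; Σd² = 22
ρ = 1 − 6·22/(5·24) = 1 − 132/120 = -0.100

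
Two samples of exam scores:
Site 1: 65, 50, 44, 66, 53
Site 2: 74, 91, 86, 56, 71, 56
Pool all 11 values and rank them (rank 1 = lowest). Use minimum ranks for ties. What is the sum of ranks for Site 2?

46

Sorted (ascending): 44, 50, 53, 56, 56, 65, 66, 71, 74, 86, 91
The 2 values of 56 occupy positions 4–5 → each gets rank 4.
Site 2 values → pooled ranks: 74→9, 91→11, 86→10, 56→4, 71→8, 56→4
Rank sum = 9 + 11 + 10 + 4 + 8 + 4 = 46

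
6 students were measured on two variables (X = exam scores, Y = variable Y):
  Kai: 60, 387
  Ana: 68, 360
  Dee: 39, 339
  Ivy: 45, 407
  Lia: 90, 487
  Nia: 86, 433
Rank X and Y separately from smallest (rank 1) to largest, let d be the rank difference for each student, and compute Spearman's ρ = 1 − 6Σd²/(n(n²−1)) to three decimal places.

0.771

Ranks of variable 1: 3, 4, 1, 2, 6, 5
Ranks of variable 2: 3, 2, 1, 4, 6, 5
d = r₁ − r₂: 0, 2, 0, -2, 0, 0
d²: 0, 4, 0, 4, 0, 0; Σd² = 8
ρ = 1 − 6·8/(6·35) = 1 − 48/210 = 0.771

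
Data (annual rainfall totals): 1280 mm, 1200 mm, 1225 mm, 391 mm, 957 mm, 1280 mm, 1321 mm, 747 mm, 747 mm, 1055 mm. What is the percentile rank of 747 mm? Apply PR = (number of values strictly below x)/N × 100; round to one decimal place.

10.0

N = 10.
Strictly below 747: 1. Equal to 747: 2.
PR = 1/10 × 100 = 10.0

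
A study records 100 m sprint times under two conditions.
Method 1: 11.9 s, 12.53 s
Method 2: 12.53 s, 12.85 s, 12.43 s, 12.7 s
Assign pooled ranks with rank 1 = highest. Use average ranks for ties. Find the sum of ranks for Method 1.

9.5

Sorted (descending): 12.85, 12.7, 12.53, 12.53, 12.43, 11.9
The 2 values of 12.53 occupy positions 3–4 → average rank (3+4)/2 = 3.5.
Method 1 values → pooled ranks: 11.9→6, 12.53→3.5
Rank sum = 6 + 3.5 = 9.5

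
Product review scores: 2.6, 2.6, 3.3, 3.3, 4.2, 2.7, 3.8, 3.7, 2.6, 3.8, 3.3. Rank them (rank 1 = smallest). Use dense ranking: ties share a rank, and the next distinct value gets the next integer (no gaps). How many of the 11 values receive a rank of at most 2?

4

Sorted (ascending): 2.6, 2.6, 2.6, 2.7, 3.3, 3.3, 3.3, 3.7, 3.8, 3.8, 4.2
The 3 values of 2.6 share dense rank 1.
The 3 values of 3.3 share dense rank 3.
The 2 values of 3.8 share dense rank 5.
Remaining distinct values take the next consecutive integers.
Ranks ≤ 2: {1, 1, 1, 2} → 4 values.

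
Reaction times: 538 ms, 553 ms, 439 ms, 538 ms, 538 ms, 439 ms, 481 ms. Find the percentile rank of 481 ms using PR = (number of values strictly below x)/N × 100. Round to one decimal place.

28.6

N = 7.
Strictly below 481: 2. Equal to 481: 1.
PR = 2/7 × 100 = 28.6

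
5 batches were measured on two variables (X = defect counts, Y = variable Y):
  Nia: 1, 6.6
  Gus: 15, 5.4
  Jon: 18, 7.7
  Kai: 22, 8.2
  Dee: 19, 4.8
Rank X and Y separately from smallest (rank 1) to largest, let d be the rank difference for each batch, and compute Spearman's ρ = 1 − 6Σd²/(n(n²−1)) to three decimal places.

0.300

Ranks of variable 1: 1, 2, 3, 5, 4
Ranks of variable 2: 3, 2, 4, 5, 1
d = r₁ − r₂: -2, 0, -1, 0, 3
d²: 4, 0, 1, 0, 9; Σd² = 14
ρ = 1 − 6·14/(5·24) = 1 − 84/120 = 0.300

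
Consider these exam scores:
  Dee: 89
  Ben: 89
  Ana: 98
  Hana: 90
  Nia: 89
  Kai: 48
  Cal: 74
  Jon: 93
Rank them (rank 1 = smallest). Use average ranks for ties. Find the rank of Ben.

Sorted (ascending): 48, 74, 89, 89, 89, 90, 93, 98
The 3 values of 89 occupy positions 3–5 → average rank 4.
Ben has value 89 → rank 4.

4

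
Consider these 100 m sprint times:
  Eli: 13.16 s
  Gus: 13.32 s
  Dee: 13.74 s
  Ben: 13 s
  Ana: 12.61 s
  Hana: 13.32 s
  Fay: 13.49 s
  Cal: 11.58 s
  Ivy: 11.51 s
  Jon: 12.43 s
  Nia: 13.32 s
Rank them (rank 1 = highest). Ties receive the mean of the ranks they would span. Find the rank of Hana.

Sorted (descending): 13.74, 13.49, 13.32, 13.32, 13.32, 13.16, 13, 12.61, 12.43, 11.58, 11.51
The 3 values of 13.32 occupy positions 3–5 → average rank 4.
Hana has value 13.32 s → rank 4.

4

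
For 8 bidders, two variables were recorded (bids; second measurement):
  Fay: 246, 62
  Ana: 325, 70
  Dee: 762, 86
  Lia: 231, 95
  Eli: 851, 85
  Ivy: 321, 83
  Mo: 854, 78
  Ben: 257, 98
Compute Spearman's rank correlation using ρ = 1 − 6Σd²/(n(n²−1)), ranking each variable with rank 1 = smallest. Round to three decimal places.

-0.190

Ranks of variable 1: 2, 5, 6, 1, 7, 4, 8, 3
Ranks of variable 2: 1, 2, 6, 7, 5, 4, 3, 8
d = r₁ − r₂: 1, 3, 0, -6, 2, 0, 5, -5
d²: 1, 9, 0, 36, 4, 0, 25, 25; Σd² = 100
ρ = 1 − 6·100/(8·63) = 1 − 600/504 = -0.190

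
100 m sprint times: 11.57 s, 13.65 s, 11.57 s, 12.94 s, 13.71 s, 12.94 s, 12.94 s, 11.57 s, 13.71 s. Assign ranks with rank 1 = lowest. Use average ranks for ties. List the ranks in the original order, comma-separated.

Sorted (ascending): 11.57, 11.57, 11.57, 12.94, 12.94, 12.94, 13.65, 13.71, 13.71
The 3 values of 11.57 occupy positions 1–3 → average rank 2.
The 3 values of 12.94 occupy positions 4–6 → average rank 5.
The 2 values of 13.71 occupy positions 8–9 → average rank (8+9)/2 = 8.5.

2, 7, 2, 5, 8.5, 5, 5, 2, 8.5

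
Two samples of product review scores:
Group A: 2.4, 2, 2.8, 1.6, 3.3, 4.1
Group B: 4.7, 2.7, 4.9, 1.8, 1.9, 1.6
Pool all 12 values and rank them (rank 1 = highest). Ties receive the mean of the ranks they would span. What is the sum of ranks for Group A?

Sorted (descending): 4.9, 4.7, 4.1, 3.3, 2.8, 2.7, 2.4, 2, 1.9, 1.8, 1.6, 1.6
The 2 values of 1.6 occupy positions 11–12 → average rank (11+12)/2 = 11.5.
Group A values → pooled ranks: 2.4→7, 2→8, 2.8→5, 1.6→11.5, 3.3→4, 4.1→3
Rank sum = 7 + 8 + 5 + 11.5 + 4 + 3 = 38.5

38.5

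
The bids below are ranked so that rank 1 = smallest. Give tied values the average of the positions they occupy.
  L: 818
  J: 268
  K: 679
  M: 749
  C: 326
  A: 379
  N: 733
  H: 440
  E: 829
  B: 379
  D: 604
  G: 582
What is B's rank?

Sorted (ascending): 268, 326, 379, 379, 440, 582, 604, 679, 733, 749, 818, 829
The 2 values of 379 occupy positions 3–4 → average rank (3+4)/2 = 3.5.
B has value 379 → rank 3.5.

3.5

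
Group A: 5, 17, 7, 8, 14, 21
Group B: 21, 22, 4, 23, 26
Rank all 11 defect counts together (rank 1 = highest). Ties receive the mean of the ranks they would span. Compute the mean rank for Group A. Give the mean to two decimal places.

7.42

Sorted (descending): 26, 23, 22, 21, 21, 17, 14, 8, 7, 5, 4
The 2 values of 21 occupy positions 4–5 → average rank (4+5)/2 = 4.5.
Group A values → pooled ranks: 5→10, 17→6, 7→9, 8→8, 14→7, 21→4.5
Mean rank = (10 + 6 + 9 + 8 + 7 + 4.5) / 6 = 7.42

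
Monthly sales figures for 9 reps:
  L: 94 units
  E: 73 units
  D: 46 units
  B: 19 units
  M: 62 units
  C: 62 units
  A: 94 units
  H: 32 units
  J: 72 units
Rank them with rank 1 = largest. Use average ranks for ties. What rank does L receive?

1.5

Sorted (descending): 94, 94, 73, 72, 62, 62, 46, 32, 19
The 2 values of 94 occupy positions 1–2 → average rank (1+2)/2 = 1.5.
The 2 values of 62 occupy positions 5–6 → average rank (5+6)/2 = 5.5.
L has value 94 units → rank 1.5.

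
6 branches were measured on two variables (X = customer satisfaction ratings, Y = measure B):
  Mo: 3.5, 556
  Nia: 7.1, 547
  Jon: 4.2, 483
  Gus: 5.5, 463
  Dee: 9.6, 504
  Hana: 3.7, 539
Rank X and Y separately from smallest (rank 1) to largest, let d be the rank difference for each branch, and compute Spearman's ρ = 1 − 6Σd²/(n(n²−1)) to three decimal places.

-0.371

Ranks of variable 1: 1, 5, 3, 4, 6, 2
Ranks of variable 2: 6, 5, 2, 1, 3, 4
d = r₁ − r₂: -5, 0, 1, 3, 3, -2
d²: 25, 0, 1, 9, 9, 4; Σd² = 48
ρ = 1 − 6·48/(6·35) = 1 − 288/210 = -0.371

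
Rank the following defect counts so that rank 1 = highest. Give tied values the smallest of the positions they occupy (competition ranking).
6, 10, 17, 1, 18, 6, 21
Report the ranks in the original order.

Sorted (descending): 21, 18, 17, 10, 6, 6, 1
The 2 values of 6 occupy positions 5–6 → each gets rank 5.

5, 4, 3, 7, 2, 5, 1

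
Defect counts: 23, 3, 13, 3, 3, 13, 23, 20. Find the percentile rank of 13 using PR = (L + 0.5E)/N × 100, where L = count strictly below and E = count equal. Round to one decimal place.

N = 8.
Strictly below 13: 3. Equal to 13: 2.
PR = (3 + 0.5·2)/8 × 100 = 50.0

50.0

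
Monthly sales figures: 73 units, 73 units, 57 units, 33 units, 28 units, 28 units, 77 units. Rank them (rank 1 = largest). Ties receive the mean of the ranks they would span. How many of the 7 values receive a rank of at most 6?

5

Sorted (descending): 77, 73, 73, 57, 33, 28, 28
The 2 values of 73 occupy positions 2–3 → average rank (2+3)/2 = 2.5.
The 2 values of 28 occupy positions 6–7 → average rank (6+7)/2 = 6.5.
Ranks ≤ 6: {1, 2.5, 2.5, 4, 5} → 5 values.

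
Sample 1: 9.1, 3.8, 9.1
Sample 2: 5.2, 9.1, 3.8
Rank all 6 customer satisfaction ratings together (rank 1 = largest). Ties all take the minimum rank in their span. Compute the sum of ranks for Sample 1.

7

Sorted (descending): 9.1, 9.1, 9.1, 5.2, 3.8, 3.8
The 3 values of 9.1 occupy positions 1–3 → each gets rank 1.
The 2 values of 3.8 occupy positions 5–6 → each gets rank 5.
Sample 1 values → pooled ranks: 9.1→1, 3.8→5, 9.1→1
Rank sum = 1 + 5 + 1 = 7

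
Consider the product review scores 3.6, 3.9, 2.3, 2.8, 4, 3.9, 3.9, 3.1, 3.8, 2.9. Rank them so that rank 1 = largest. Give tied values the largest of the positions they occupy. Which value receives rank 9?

2.8

Sorted (descending): 4, 3.9, 3.9, 3.9, 3.8, 3.6, 3.1, 2.9, 2.8, 2.3
The 3 values of 3.9 occupy positions 2–4 → each gets rank 4.
Rank 9 → value 2.8.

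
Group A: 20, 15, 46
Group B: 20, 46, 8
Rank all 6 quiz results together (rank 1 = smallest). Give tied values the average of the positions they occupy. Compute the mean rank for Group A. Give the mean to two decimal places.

3.67

Sorted (ascending): 8, 15, 20, 20, 46, 46
The 2 values of 20 occupy positions 3–4 → average rank (3+4)/2 = 3.5.
The 2 values of 46 occupy positions 5–6 → average rank (5+6)/2 = 5.5.
Group A values → pooled ranks: 20→3.5, 15→2, 46→5.5
Mean rank = (3.5 + 2 + 5.5) / 3 = 3.67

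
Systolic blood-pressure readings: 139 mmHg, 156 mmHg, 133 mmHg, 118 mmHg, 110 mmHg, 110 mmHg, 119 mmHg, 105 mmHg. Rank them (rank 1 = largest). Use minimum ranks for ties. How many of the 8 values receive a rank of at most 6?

7

Sorted (descending): 156, 139, 133, 119, 118, 110, 110, 105
The 2 values of 110 occupy positions 6–7 → each gets rank 6.
Ranks ≤ 6: {1, 2, 3, 4, 5, 6, 6} → 7 values.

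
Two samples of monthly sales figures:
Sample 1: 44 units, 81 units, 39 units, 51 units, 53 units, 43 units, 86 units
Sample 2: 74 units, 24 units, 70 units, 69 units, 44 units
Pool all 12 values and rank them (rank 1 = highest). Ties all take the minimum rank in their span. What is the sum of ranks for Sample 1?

45

Sorted (descending): 86, 81, 74, 70, 69, 53, 51, 44, 44, 43, 39, 24
The 2 values of 44 occupy positions 8–9 → each gets rank 8.
Sample 1 values → pooled ranks: 44→8, 81→2, 39→11, 51→7, 53→6, 43→10, 86→1
Rank sum = 8 + 2 + 11 + 7 + 6 + 10 + 1 = 45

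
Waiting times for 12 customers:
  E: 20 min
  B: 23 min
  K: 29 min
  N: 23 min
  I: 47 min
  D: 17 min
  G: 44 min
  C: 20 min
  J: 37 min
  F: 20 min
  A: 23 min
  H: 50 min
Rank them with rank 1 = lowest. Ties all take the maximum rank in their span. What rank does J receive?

9

Sorted (ascending): 17, 20, 20, 20, 23, 23, 23, 29, 37, 44, 47, 50
The 3 values of 20 occupy positions 2–4 → each gets rank 4.
The 3 values of 23 occupy positions 5–7 → each gets rank 7.
J has value 37 min → rank 9.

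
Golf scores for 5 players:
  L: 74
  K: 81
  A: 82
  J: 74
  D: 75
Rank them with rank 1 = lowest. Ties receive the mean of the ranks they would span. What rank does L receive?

Sorted (ascending): 74, 74, 75, 81, 82
The 2 values of 74 occupy positions 1–2 → average rank (1+2)/2 = 1.5.
L has value 74 → rank 1.5.

1.5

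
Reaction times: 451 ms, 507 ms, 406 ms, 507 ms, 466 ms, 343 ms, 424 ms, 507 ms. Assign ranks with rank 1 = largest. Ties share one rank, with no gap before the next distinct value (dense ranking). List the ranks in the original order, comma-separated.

Sorted (descending): 507, 507, 507, 466, 451, 424, 406, 343
The 3 values of 507 share dense rank 1.
Remaining distinct values take the next consecutive integers.

3, 1, 5, 1, 2, 6, 4, 1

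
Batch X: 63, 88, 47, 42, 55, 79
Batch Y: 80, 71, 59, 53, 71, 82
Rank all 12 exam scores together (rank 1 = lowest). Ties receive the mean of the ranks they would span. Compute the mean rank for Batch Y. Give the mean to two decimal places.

Sorted (ascending): 42, 47, 53, 55, 59, 63, 71, 71, 79, 80, 82, 88
The 2 values of 71 occupy positions 7–8 → average rank (7+8)/2 = 7.5.
Batch Y values → pooled ranks: 80→10, 71→7.5, 59→5, 53→3, 71→7.5, 82→11
Mean rank = (10 + 7.5 + 5 + 3 + 7.5 + 11) / 6 = 7.33

7.33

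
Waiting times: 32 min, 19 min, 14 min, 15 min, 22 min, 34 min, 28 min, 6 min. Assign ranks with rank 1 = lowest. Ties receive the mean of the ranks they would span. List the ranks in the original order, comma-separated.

7, 4, 2, 3, 5, 8, 6, 1

Sorted (ascending): 6, 14, 15, 19, 22, 28, 32, 34
No ties — each value takes its position as its rank.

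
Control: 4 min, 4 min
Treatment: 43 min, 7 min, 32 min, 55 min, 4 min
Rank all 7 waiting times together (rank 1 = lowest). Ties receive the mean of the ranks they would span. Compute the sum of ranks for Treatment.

24

Sorted (ascending): 4, 4, 4, 7, 32, 43, 55
The 3 values of 4 occupy positions 1–3 → average rank 2.
Treatment values → pooled ranks: 43→6, 7→4, 32→5, 55→7, 4→2
Rank sum = 6 + 4 + 5 + 7 + 2 = 24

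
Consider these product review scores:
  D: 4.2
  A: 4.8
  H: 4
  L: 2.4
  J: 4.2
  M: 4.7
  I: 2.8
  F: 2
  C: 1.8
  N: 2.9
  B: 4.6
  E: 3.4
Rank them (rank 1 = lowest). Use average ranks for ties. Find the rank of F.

2

Sorted (ascending): 1.8, 2, 2.4, 2.8, 2.9, 3.4, 4, 4.2, 4.2, 4.6, 4.7, 4.8
The 2 values of 4.2 occupy positions 8–9 → average rank (8+9)/2 = 8.5.
F has value 2 → rank 2.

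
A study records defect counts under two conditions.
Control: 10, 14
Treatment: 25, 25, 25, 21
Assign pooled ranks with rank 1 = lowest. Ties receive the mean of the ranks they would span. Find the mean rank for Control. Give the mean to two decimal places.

1.50

Sorted (ascending): 10, 14, 21, 25, 25, 25
The 3 values of 25 occupy positions 4–6 → average rank 5.
Control values → pooled ranks: 10→1, 14→2
Mean rank = (1 + 2) / 2 = 1.50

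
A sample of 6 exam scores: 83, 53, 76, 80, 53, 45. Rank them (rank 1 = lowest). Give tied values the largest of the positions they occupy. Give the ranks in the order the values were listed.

Sorted (ascending): 45, 53, 53, 76, 80, 83
The 2 values of 53 occupy positions 2–3 → each gets rank 3.

6, 3, 4, 5, 3, 1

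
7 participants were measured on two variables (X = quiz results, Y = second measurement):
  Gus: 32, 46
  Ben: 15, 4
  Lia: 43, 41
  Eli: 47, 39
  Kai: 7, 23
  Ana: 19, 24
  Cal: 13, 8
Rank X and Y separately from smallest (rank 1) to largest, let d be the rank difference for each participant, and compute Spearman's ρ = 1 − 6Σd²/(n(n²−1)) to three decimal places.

Ranks of variable 1: 5, 3, 6, 7, 1, 4, 2
Ranks of variable 2: 7, 1, 6, 5, 3, 4, 2
d = r₁ − r₂: -2, 2, 0, 2, -2, 0, 0
d²: 4, 4, 0, 4, 4, 0, 0; Σd² = 16
ρ = 1 − 6·16/(7·48) = 1 − 96/336 = 0.714

0.714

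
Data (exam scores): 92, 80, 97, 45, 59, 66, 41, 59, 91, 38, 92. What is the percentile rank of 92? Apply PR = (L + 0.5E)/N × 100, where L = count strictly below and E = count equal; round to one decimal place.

81.8

N = 11.
Strictly below 92: 8. Equal to 92: 2.
PR = (8 + 0.5·2)/11 × 100 = 81.8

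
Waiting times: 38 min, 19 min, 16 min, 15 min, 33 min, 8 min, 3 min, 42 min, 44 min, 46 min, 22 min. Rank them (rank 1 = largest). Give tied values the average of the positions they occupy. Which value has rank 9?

Sorted (descending): 46, 44, 42, 38, 33, 22, 19, 16, 15, 8, 3
No ties — each value takes its position as its rank.
Rank 9 → value 15.

15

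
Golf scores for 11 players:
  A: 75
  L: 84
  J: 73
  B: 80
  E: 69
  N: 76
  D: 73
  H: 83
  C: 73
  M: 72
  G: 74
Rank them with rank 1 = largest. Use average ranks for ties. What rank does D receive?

8

Sorted (descending): 84, 83, 80, 76, 75, 74, 73, 73, 73, 72, 69
The 3 values of 73 occupy positions 7–9 → average rank 8.
D has value 73 → rank 8.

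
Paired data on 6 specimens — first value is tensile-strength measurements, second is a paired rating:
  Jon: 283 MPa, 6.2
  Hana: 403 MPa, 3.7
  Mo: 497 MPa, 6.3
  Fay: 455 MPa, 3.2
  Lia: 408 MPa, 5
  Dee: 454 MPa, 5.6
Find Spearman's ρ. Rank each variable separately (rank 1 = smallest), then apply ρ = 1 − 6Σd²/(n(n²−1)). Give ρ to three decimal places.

0.086

Ranks of variable 1: 1, 2, 6, 5, 3, 4
Ranks of variable 2: 5, 2, 6, 1, 3, 4
d = r₁ − r₂: -4, 0, 0, 4, 0, 0
d²: 16, 0, 0, 16, 0, 0; Σd² = 32
ρ = 1 − 6·32/(6·35) = 1 − 192/210 = 0.086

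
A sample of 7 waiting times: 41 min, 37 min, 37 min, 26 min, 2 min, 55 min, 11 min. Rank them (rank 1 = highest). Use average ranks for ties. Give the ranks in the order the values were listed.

Sorted (descending): 55, 41, 37, 37, 26, 11, 2
The 2 values of 37 occupy positions 3–4 → average rank (3+4)/2 = 3.5.

2, 3.5, 3.5, 5, 7, 1, 6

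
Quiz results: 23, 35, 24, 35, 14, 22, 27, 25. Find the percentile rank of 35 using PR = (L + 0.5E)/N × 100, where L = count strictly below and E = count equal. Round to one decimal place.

87.5

N = 8.
Strictly below 35: 6. Equal to 35: 2.
PR = (6 + 0.5·2)/8 × 100 = 87.5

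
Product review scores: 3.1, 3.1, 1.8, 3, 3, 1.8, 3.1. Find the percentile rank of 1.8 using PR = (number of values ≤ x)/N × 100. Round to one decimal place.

28.6

N = 7.
Strictly below 1.8: 0. Equal to 1.8: 2.
PR = 2/7 × 100 = 28.6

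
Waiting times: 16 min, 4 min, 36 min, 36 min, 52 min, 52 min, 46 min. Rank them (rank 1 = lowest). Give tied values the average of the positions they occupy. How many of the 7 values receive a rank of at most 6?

Sorted (ascending): 4, 16, 36, 36, 46, 52, 52
The 2 values of 36 occupy positions 3–4 → average rank (3+4)/2 = 3.5.
The 2 values of 52 occupy positions 6–7 → average rank (6+7)/2 = 6.5.
Ranks ≤ 6: {1, 2, 3.5, 3.5, 5} → 5 values.

5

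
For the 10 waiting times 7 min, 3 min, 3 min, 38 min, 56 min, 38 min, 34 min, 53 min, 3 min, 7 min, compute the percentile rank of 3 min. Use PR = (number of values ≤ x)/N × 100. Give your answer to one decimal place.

N = 10.
Strictly below 3: 0. Equal to 3: 3.
PR = 3/10 × 100 = 30.0

30.0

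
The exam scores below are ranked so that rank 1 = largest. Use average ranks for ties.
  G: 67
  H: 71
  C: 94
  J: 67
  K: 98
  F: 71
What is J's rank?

Sorted (descending): 98, 94, 71, 71, 67, 67
The 2 values of 71 occupy positions 3–4 → average rank (3+4)/2 = 3.5.
The 2 values of 67 occupy positions 5–6 → average rank (5+6)/2 = 5.5.
J has value 67 → rank 5.5.

5.5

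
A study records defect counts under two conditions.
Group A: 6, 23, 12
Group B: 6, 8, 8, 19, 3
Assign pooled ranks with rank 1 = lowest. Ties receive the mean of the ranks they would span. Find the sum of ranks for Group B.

19.5

Sorted (ascending): 3, 6, 6, 8, 8, 12, 19, 23
The 2 values of 6 occupy positions 2–3 → average rank (2+3)/2 = 2.5.
The 2 values of 8 occupy positions 4–5 → average rank (4+5)/2 = 4.5.
Group B values → pooled ranks: 6→2.5, 8→4.5, 8→4.5, 19→7, 3→1
Rank sum = 2.5 + 4.5 + 4.5 + 7 + 1 = 19.5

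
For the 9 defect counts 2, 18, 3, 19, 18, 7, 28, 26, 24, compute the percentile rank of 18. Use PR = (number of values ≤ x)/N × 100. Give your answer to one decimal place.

N = 9.
Strictly below 18: 3. Equal to 18: 2.
PR = 5/9 × 100 = 55.6

55.6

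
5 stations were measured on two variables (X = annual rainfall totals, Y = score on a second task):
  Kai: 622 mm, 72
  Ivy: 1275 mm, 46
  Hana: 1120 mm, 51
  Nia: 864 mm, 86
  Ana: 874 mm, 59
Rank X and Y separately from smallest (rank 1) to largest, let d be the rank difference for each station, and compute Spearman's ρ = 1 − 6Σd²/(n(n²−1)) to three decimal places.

-0.900

Ranks of variable 1: 1, 5, 4, 2, 3
Ranks of variable 2: 4, 1, 2, 5, 3
d = r₁ − r₂: -3, 4, 2, -3, 0
d²: 9, 16, 4, 9, 0; Σd² = 38
ρ = 1 − 6·38/(5·24) = 1 − 228/120 = -0.900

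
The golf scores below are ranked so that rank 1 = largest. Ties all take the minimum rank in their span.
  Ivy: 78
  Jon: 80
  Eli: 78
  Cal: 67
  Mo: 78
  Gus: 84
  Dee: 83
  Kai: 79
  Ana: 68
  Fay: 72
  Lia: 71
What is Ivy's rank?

Sorted (descending): 84, 83, 80, 79, 78, 78, 78, 72, 71, 68, 67
The 3 values of 78 occupy positions 5–7 → each gets rank 5.
Ivy has value 78 → rank 5.

5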